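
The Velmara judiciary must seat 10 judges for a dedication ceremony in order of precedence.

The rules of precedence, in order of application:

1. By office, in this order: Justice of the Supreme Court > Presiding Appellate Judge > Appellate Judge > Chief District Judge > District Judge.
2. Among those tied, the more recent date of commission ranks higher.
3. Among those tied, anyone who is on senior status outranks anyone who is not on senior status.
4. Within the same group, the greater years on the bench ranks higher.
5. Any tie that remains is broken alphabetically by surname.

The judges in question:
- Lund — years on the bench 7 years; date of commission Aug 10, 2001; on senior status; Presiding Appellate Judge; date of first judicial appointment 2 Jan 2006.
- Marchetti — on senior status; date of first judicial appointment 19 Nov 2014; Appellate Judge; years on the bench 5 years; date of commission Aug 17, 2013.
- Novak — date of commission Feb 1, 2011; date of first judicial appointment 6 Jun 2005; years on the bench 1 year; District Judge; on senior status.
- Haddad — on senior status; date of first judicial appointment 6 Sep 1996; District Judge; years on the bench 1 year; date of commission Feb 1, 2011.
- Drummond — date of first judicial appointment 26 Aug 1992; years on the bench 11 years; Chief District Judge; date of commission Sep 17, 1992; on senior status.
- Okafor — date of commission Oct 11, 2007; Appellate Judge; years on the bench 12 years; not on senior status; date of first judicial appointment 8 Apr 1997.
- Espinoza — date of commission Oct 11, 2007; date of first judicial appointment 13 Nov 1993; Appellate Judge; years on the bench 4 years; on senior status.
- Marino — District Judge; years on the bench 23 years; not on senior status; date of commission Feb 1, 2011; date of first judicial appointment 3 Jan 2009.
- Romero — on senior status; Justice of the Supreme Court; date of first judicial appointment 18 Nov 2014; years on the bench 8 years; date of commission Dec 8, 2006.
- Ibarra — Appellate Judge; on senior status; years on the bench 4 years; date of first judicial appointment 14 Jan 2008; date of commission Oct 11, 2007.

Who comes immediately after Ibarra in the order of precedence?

Okafor

By office: Romero (Justice of the Supreme Court); then Lund (Presiding Appellate Judge); then Marchetti, Espinoza, Ibarra and Okafor (Appellate Judge); then Drummond (Chief District Judge); then Haddad, Novak and Marino (District Judge).
Among Marchetti, Espinoza, Ibarra and Okafor, by date of commission (later first): Marchetti (Aug 17, 2013) before Espinoza, Ibarra and Okafor (Oct 11, 2007).
Among Espinoza, Ibarra and Okafor, on senior status before not on senior status: Espinoza and Ibarra (on senior status) before Okafor (not on senior status).
Espinoza and Ibarra both have years on the bench 4 years, so the next rule applies.
Among Espinoza and Ibarra, alphabetically by surname: Espinoza before Ibarra.
Haddad, Novak and Marino all have date of commission Feb 1, 2011, so the next rule applies.
Among Haddad, Novak and Marino, on senior status before not on senior status: Haddad and Novak (on senior status) before Marino (not on senior status).
Haddad and Novak both have years on the bench 1 year, so the next rule applies.
Among Haddad and Novak, alphabetically by surname: Haddad before Novak.
Order: Romero, Lund, Marchetti, Espinoza, Ibarra, Okafor, Drummond, Haddad, Novak, Marino.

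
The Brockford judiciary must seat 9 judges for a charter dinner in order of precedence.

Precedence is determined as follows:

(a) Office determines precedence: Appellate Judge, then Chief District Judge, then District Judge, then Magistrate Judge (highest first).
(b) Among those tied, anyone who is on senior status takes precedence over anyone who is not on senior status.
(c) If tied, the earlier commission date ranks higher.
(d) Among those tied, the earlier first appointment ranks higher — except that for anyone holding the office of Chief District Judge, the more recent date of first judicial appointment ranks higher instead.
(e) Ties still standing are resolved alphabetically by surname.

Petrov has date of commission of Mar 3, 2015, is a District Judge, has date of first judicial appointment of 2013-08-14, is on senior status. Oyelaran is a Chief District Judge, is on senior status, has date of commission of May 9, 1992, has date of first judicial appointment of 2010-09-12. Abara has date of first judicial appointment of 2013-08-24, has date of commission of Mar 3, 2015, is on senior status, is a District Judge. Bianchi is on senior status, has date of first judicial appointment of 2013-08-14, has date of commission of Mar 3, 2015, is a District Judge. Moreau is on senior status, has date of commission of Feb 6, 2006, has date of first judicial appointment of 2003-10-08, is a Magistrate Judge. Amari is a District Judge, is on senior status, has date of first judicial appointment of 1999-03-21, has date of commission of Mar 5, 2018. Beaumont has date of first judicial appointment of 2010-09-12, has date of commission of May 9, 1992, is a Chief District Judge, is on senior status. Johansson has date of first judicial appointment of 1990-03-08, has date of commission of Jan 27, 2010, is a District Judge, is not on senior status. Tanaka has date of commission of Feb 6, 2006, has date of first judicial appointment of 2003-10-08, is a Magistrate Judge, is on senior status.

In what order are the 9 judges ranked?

By office: Beaumont and Oyelaran (Chief District Judge); then Bianchi, Petrov, Abara, Amari and Johansson (District Judge); then Moreau and Tanaka (Magistrate Judge).
Beaumont and Oyelaran are each on senior status, so the next rule applies.
Beaumont and Oyelaran both have date of commission May 9, 1992, so the next rule applies.
Beaumont and Oyelaran both have date of first judicial appointment 2010-09-12, so the next rule applies.
Among Beaumont and Oyelaran, alphabetically by surname: Beaumont before Oyelaran.
Among Bianchi, Petrov, Abara, Amari and Johansson, on senior status before not on senior status: Bianchi, Petrov, Abara and Amari (on senior status) before Johansson (not on senior status).
Among Bianchi, Petrov, Abara and Amari, by date of commission (earlier first): Bianchi, Petrov and Abara (Mar 3, 2015) before Amari (Mar 5, 2018).
Among Bianchi, Petrov and Abara, by date of first judicial appointment (earlier first): Bianchi and Petrov (2013-08-14) before Abara (2013-08-24).
Among Bianchi and Petrov, alphabetically by surname: Bianchi before Petrov.
Moreau and Tanaka are each on senior status, so the next rule applies.
Moreau and Tanaka both have date of commission Feb 6, 2006, so the next rule applies.
Moreau and Tanaka both have date of first judicial appointment 2003-10-08, so the next rule applies.
Among Moreau and Tanaka, alphabetically by surname: Moreau before Tanaka.
Full order: Beaumont, Oyelaran, Bianchi, Petrov, Abara, Amari, Johansson, Moreau, Tanaka.

Beaumont, Oyelaran, Bianchi, Petrov, Abara, Amari, Johansson, Moreau, Tanaka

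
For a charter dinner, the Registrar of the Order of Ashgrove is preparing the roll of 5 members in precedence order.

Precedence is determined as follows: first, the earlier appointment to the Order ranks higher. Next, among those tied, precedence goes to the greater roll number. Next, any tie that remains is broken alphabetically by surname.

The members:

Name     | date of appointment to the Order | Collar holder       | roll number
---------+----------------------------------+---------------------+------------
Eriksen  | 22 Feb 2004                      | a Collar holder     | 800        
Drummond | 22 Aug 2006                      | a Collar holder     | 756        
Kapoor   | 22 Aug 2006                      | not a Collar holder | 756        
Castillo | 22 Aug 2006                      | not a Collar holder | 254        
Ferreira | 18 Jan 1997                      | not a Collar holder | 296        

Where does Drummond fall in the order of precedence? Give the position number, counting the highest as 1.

By date of appointment to the Order (earlier first): Ferreira (18 Jan 1997); then Eriksen (22 Feb 2004); then Drummond, Kapoor and Castillo (each 22 Aug 2006).
Among Drummond, Kapoor and Castillo, by roll number (higher first): Drummond and Kapoor (756) before Castillo (254).
Among Drummond and Kapoor, alphabetically by surname: Drummond before Kapoor.
Order: Ferreira, Eriksen, Drummond, Kapoor, Castillo. So position 3.

3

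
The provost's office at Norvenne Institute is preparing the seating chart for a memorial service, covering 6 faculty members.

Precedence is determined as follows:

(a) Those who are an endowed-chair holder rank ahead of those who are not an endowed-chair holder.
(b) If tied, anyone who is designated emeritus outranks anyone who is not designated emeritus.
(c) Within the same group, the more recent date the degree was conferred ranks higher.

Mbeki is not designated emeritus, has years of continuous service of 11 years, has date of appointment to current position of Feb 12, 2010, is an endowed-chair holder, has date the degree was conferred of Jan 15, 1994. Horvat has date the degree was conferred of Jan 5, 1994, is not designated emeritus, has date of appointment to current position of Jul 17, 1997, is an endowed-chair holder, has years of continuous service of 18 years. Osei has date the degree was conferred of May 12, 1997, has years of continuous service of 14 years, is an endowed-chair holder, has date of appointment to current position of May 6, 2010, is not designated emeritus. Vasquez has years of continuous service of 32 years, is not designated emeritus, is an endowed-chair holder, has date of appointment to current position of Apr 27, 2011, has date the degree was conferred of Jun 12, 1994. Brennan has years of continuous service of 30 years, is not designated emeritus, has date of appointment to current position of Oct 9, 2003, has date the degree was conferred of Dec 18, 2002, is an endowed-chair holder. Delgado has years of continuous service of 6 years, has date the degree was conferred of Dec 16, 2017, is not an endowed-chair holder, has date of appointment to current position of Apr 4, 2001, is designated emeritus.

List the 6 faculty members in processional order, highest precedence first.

By the first rule: Brennan, Osei, Vasquez, Mbeki and Horvat (each an endowed-chair holder); then Delgado (not an endowed-chair holder).
Brennan, Osei, Vasquez, Mbeki and Horvat are each not designated emeritus, so the next rule applies.
Among Brennan, Osei, Vasquez, Mbeki and Horvat, by date the degree was conferred (later first): Brennan (Dec 18, 2002) before Osei (May 12, 1997) before Vasquez (Jun 12, 1994) before Mbeki (Jan 15, 1994) before Horvat (Jan 5, 1994).
Full order: Brennan, Osei, Vasquez, Mbeki, Horvat, Delgado.

Brennan, Osei, Vasquez, Mbeki, Horvat, Delgado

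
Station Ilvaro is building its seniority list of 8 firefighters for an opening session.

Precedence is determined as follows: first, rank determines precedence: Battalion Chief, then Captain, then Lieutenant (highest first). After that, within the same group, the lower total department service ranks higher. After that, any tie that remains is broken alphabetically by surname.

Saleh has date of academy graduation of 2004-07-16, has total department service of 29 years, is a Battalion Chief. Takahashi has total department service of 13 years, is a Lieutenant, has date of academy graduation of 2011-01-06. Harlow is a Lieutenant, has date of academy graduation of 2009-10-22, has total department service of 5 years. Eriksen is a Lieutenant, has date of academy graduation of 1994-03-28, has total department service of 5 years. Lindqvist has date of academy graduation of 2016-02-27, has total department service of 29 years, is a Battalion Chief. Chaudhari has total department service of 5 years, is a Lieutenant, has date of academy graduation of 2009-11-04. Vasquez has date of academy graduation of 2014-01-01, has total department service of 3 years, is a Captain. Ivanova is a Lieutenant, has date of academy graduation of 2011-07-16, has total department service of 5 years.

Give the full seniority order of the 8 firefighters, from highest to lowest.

By rank: Lindqvist and Saleh (Battalion Chief); then Vasquez (Captain); then Chaudhari, Eriksen, Harlow, Ivanova and Takahashi (Lieutenant).
Lindqvist and Saleh both have total department service 29 years, so the next rule applies.
Among Lindqvist and Saleh, alphabetically by surname: Lindqvist before Saleh.
Among Chaudhari, Eriksen, Harlow, Ivanova and Takahashi, by total department service (lower first): Chaudhari, Eriksen, Harlow and Ivanova (5 years) before Takahashi (13 years).
Among Chaudhari, Eriksen, Harlow and Ivanova, alphabetically by surname: Chaudhari before Eriksen before Harlow before Ivanova.
Full order: Lindqvist, Saleh, Vasquez, Chaudhari, Eriksen, Harlow, Ivanova, Takahashi.

Lindqvist, Saleh, Vasquez, Chaudhari, Eriksen, Harlow, Ivanova, Takahashi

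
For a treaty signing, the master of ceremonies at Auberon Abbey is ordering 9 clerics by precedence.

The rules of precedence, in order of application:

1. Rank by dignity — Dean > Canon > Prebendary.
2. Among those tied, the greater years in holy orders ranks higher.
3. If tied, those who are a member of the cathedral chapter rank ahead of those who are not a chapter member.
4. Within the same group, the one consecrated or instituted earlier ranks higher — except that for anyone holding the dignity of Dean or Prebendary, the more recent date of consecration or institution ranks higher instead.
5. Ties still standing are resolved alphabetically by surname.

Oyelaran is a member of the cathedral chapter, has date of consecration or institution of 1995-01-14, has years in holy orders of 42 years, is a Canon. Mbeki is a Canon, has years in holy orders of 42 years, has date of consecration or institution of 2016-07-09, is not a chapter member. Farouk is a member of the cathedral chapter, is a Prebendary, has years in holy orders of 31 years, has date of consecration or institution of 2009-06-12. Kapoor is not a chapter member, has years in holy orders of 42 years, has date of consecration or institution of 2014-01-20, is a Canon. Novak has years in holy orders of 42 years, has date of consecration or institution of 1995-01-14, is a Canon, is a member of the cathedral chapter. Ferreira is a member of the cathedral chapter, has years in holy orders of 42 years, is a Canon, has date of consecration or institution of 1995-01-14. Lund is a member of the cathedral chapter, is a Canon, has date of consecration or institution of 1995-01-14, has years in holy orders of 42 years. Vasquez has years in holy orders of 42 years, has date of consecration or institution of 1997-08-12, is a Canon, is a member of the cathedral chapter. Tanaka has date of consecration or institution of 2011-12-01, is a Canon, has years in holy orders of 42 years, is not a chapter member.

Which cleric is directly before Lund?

By dignity: Ferreira, Lund, Novak, Oyelaran, Vasquez, Tanaka, Kapoor and Mbeki (Canon); then Farouk (Prebendary).
Ferreira, Lund, Novak, Oyelaran, Vasquez, Tanaka, Kapoor and Mbeki all have years in holy orders 42 years, so the next rule applies.
Among Ferreira, Lund, Novak, Oyelaran, Vasquez, Tanaka, Kapoor and Mbeki, a member of the cathedral chapter before not a chapter member: Ferreira, Lund, Novak, Oyelaran and Vasquez (a member of the cathedral chapter) before Tanaka, Kapoor and Mbeki (not a chapter member).
Among Ferreira, Lund, Novak, Oyelaran and Vasquez, by date of consecration or institution (earlier first): Ferreira, Lund, Novak and Oyelaran (1995-01-14) before Vasquez (1997-08-12).
Among Ferreira, Lund, Novak and Oyelaran, alphabetically by surname: Ferreira before Lund before Novak before Oyelaran.
Among Tanaka, Kapoor and Mbeki, by date of consecration or institution (earlier first): Tanaka (2011-12-01) before Kapoor (2014-01-20) before Mbeki (2016-07-09).
Order: Ferreira, Lund, Novak, Oyelaran, Vasquez, Tanaka, Kapoor, Mbeki, Farouk.

Ferreira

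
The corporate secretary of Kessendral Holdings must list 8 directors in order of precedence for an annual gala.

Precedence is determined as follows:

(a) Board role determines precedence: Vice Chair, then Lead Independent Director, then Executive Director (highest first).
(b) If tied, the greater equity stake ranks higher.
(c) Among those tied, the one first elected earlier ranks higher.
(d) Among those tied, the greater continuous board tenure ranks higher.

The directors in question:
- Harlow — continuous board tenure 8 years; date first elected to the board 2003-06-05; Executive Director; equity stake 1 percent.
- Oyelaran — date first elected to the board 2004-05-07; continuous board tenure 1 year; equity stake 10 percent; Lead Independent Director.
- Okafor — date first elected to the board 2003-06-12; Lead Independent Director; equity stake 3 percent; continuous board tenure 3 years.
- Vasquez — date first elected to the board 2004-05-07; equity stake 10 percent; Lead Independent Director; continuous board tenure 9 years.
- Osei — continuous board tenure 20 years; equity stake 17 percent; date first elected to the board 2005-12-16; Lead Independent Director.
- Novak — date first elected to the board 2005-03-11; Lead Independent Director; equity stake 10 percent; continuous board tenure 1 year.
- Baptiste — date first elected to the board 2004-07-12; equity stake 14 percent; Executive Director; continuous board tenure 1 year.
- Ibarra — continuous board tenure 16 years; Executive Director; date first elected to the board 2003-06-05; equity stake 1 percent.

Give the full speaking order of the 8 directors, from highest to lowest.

Osei, Vasquez, Oyelaran, Novak, Okafor, Baptiste, Ibarra, Harlow

By board role: Osei, Vasquez, Oyelaran, Novak and Okafor (Lead Independent Director); then Baptiste, Ibarra and Harlow (Executive Director).
Among Osei, Vasquez, Oyelaran, Novak and Okafor, by equity stake (higher first): Osei (17 percent) before Vasquez, Oyelaran and Novak (10 percent) before Okafor (3 percent).
Among Vasquez, Oyelaran and Novak, by date first elected to the board (earlier first): Vasquez and Oyelaran (2004-05-07) before Novak (2005-03-11).
Among Vasquez and Oyelaran, by continuous board tenure (higher first): Vasquez (9 years) before Oyelaran (1 year).
Among Baptiste, Ibarra and Harlow, by equity stake (higher first): Baptiste (14 percent) before Ibarra and Harlow (1 percent).
Ibarra and Harlow both have date first elected to the board 2003-06-05, so the next rule applies.
Among Ibarra and Harlow, by continuous board tenure (higher first): Ibarra (16 years) before Harlow (8 years).
Full order: Osei, Vasquez, Oyelaran, Novak, Okafor, Baptiste, Ibarra, Harlow.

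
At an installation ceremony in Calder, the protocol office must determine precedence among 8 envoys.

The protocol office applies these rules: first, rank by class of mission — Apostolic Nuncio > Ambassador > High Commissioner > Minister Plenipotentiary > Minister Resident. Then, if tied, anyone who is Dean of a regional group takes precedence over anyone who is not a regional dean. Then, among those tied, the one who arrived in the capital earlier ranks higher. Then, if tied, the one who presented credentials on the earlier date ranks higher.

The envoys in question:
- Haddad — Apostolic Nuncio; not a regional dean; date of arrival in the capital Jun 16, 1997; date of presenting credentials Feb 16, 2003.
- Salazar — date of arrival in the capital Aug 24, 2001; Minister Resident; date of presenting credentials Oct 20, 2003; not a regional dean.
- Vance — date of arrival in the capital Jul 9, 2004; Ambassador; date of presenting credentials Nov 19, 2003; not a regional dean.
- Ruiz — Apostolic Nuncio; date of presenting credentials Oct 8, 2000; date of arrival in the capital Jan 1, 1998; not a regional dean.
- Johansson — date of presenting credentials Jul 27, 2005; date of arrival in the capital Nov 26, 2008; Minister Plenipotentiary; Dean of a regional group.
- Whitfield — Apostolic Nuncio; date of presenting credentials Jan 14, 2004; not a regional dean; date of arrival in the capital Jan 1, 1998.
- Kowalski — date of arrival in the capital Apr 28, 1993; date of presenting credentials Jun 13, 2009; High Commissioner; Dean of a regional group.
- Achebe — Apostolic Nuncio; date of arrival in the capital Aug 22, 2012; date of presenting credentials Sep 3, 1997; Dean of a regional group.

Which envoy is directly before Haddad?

Achebe

By class of mission: Achebe, Haddad, Ruiz and Whitfield (Apostolic Nuncio); then Vance (Ambassador); then Kowalski (High Commissioner); then Johansson (Minister Plenipotentiary); then Salazar (Minister Resident).
Among Achebe, Haddad, Ruiz and Whitfield, Dean of a regional group before not a regional dean: Achebe (Dean of a regional group) before Haddad, Ruiz and Whitfield (not a regional dean).
Among Haddad, Ruiz and Whitfield, by date of arrival in the capital (earlier first): Haddad (Jun 16, 1997) before Ruiz and Whitfield (Jan 1, 1998).
Among Ruiz and Whitfield, by date of presenting credentials (earlier first): Ruiz (Oct 8, 2000) before Whitfield (Jan 14, 2004).
Order: Achebe, Haddad, Ruiz, Whitfield, Vance, Kowalski, Johansson, Salazar.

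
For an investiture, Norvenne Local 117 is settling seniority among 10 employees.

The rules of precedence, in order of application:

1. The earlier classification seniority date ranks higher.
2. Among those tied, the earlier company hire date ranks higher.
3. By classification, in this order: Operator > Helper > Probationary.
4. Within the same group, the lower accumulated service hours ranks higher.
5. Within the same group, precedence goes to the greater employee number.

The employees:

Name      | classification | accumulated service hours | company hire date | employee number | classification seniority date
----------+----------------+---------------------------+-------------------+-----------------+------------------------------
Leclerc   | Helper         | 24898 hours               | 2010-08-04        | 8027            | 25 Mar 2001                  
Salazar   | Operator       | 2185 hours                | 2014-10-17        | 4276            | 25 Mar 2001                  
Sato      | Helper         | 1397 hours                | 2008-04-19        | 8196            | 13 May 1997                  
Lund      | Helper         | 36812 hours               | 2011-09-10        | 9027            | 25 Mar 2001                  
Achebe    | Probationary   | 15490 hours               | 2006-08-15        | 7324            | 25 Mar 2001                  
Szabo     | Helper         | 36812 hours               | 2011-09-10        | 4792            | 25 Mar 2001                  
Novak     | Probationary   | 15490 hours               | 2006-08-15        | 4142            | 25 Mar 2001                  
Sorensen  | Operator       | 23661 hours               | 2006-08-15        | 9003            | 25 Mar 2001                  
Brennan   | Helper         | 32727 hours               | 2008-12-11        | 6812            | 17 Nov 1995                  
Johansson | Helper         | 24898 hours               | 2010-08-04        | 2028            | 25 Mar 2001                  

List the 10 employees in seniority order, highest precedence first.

By classification seniority date (earlier first): Brennan (17 Nov 1995); then Sato (13 May 1997); then Sorensen, Achebe, Novak, Leclerc, Johansson, Lund, Szabo and Salazar (each 25 Mar 2001).
Among Sorensen, Achebe, Novak, Leclerc, Johansson, Lund, Szabo and Salazar, by company hire date (earlier first): Sorensen, Achebe and Novak (2006-08-15) before Leclerc and Johansson (2010-08-04) before Lund and Szabo (2011-09-10) before Salazar (2014-10-17).
Among Sorensen, Achebe and Novak, by classification: Sorensen (Operator) before Achebe and Novak (Probationary).
Achebe and Novak both have accumulated service hours 15490 hours, so the next rule applies.
Among Achebe and Novak, by employee number (higher first): Achebe (7324) before Novak (4142).
Leclerc and Johansson are each Helper, so the next rule applies.
Leclerc and Johansson both have accumulated service hours 24898 hours, so the next rule applies.
Among Leclerc and Johansson, by employee number (higher first): Leclerc (8027) before Johansson (2028).
Lund and Szabo are each Helper, so the next rule applies.
Lund and Szabo both have accumulated service hours 36812 hours, so the next rule applies.
Among Lund and Szabo, by employee number (higher first): Lund (9027) before Szabo (4792).
Full order: Brennan, Sato, Sorensen, Achebe, Novak, Leclerc, Johansson, Lund, Szabo, Salazar.

Brennan, Sato, Sorensen, Achebe, Novak, Leclerc, Johansson, Lund, Szabo, Salazar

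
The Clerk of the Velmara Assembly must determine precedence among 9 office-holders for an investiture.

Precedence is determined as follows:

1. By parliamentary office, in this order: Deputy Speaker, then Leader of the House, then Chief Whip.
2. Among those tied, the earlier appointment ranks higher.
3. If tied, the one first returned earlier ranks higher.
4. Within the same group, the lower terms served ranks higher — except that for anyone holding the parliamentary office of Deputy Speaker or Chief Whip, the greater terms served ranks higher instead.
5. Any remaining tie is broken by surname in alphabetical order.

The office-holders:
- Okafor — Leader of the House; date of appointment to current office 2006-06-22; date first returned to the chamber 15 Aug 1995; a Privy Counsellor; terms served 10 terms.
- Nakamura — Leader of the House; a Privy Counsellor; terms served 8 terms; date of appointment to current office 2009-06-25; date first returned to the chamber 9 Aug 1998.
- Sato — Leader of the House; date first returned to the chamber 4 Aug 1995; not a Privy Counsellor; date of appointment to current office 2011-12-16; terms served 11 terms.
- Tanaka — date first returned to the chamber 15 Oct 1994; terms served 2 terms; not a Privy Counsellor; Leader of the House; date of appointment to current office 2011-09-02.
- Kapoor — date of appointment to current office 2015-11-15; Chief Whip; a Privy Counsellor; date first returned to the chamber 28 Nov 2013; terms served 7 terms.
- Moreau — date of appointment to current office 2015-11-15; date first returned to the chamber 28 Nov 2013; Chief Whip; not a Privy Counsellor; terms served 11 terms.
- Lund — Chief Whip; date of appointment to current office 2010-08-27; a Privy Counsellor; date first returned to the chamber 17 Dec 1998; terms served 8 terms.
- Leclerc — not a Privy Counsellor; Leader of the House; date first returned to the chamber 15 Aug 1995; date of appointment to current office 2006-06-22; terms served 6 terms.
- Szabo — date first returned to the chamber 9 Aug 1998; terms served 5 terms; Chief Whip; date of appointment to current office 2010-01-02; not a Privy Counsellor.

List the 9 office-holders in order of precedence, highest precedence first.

By parliamentary office: Leclerc, Okafor, Nakamura, Tanaka and Sato (Leader of the House); then Szabo, Lund, Moreau and Kapoor (Chief Whip).
Among Leclerc, Okafor, Nakamura, Tanaka and Sato, by date of appointment to current office (earlier first): Leclerc and Okafor (2006-06-22) before Nakamura (2009-06-25) before Tanaka (2011-09-02) before Sato (2011-12-16).
Leclerc and Okafor both have date first returned to the chamber 15 Aug 1995, so the next rule applies.
Among Leclerc and Okafor, by terms served (lower first): Leclerc (6 terms) before Okafor (10 terms).
Among Szabo, Lund, Moreau and Kapoor, by date of appointment to current office (earlier first): Szabo (2010-01-02) before Lund (2010-08-27) before Moreau and Kapoor (2015-11-15).
Moreau and Kapoor both have date first returned to the chamber 28 Nov 2013, so the next rule applies.
Among Moreau and Kapoor, by terms served (higher first) (reversed rule for this group): Moreau (11 terms) before Kapoor (7 terms).
Full order: Leclerc, Okafor, Nakamura, Tanaka, Sato, Szabo, Lund, Moreau, Kapoor.

Leclerc, Okafor, Nakamura, Tanaka, Sato, Szabo, Lund, Moreau, Kapoor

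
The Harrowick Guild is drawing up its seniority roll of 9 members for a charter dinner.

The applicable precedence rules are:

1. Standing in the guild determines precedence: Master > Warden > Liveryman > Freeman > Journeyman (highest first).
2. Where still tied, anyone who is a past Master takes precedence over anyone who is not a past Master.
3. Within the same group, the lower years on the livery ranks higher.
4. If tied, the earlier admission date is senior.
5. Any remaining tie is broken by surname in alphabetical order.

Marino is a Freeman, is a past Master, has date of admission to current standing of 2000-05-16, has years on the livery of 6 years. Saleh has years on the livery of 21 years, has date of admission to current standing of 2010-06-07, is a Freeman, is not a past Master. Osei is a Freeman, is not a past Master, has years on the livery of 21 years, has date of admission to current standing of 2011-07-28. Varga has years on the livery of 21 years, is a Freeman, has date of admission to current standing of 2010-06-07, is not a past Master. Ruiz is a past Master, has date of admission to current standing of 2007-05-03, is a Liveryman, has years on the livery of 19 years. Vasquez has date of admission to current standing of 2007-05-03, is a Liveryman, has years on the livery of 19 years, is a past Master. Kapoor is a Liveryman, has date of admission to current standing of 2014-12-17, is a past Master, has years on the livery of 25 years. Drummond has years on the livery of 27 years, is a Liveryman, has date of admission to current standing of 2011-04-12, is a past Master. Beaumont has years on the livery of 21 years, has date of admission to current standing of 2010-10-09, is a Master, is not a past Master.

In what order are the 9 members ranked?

By standing in the guild: Beaumont (Master); then Ruiz, Vasquez, Kapoor and Drummond (Liveryman); then Marino, Saleh, Varga and Osei (Freeman).
Ruiz, Vasquez, Kapoor and Drummond are each a past Master, so the next rule applies.
Among Ruiz, Vasquez, Kapoor and Drummond, by years on the livery (lower first): Ruiz and Vasquez (19 years) before Kapoor (25 years) before Drummond (27 years).
Ruiz and Vasquez both have date of admission to current standing 2007-05-03, so the next rule applies.
Among Ruiz and Vasquez, alphabetically by surname: Ruiz before Vasquez.
Among Marino, Saleh, Varga and Osei, a past Master before not a past Master: Marino (a past Master) before Saleh, Varga and Osei (not a past Master).
Saleh, Varga and Osei all have years on the livery 21 years, so the next rule applies.
Among Saleh, Varga and Osei, by date of admission to current standing (earlier first): Saleh and Varga (2010-06-07) before Osei (2011-07-28).
Among Saleh and Varga, alphabetically by surname: Saleh before Varga.
Full order: Beaumont, Ruiz, Vasquez, Kapoor, Drummond, Marino, Saleh, Varga, Osei.

Beaumont, Ruiz, Vasquez, Kapoor, Drummond, Marino, Saleh, Varga, Osei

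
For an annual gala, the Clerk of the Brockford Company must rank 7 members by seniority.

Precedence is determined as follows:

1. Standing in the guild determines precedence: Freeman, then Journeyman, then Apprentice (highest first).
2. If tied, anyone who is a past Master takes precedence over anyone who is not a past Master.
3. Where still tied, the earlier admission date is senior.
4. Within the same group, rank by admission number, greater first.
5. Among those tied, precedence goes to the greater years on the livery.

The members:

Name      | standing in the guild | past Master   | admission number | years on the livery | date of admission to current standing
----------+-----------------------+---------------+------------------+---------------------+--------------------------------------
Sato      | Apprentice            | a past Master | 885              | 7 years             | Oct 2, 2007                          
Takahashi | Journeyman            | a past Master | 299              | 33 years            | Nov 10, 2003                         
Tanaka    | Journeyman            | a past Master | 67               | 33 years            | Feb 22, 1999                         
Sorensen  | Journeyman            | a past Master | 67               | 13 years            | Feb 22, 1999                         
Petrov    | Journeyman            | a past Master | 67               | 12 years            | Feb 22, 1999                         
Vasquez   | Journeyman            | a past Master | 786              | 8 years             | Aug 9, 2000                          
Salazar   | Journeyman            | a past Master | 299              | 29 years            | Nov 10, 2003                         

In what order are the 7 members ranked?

Tanaka, Sorensen, Petrov, Vasquez, Takahashi, Salazar, Sato

By standing in the guild: Tanaka, Sorensen, Petrov, Vasquez, Takahashi and Salazar (Journeyman); then Sato (Apprentice).
Tanaka, Sorensen, Petrov, Vasquez, Takahashi and Salazar are each a past Master, so the next rule applies.
Among Tanaka, Sorensen, Petrov, Vasquez, Takahashi and Salazar, by date of admission to current standing (earlier first): Tanaka, Sorensen and Petrov (Feb 22, 1999) before Vasquez (Aug 9, 2000) before Takahashi and Salazar (Nov 10, 2003).
Tanaka, Sorensen and Petrov all have admission number 67, so the next rule applies.
Among Tanaka, Sorensen and Petrov, by years on the livery (higher first): Tanaka (33 years) before Sorensen (13 years) before Petrov (12 years).
Takahashi and Salazar both have admission number 299, so the next rule applies.
Among Takahashi and Salazar, by years on the livery (higher first): Takahashi (33 years) before Salazar (29 years).
Full order: Tanaka, Sorensen, Petrov, Vasquez, Takahashi, Salazar, Sato.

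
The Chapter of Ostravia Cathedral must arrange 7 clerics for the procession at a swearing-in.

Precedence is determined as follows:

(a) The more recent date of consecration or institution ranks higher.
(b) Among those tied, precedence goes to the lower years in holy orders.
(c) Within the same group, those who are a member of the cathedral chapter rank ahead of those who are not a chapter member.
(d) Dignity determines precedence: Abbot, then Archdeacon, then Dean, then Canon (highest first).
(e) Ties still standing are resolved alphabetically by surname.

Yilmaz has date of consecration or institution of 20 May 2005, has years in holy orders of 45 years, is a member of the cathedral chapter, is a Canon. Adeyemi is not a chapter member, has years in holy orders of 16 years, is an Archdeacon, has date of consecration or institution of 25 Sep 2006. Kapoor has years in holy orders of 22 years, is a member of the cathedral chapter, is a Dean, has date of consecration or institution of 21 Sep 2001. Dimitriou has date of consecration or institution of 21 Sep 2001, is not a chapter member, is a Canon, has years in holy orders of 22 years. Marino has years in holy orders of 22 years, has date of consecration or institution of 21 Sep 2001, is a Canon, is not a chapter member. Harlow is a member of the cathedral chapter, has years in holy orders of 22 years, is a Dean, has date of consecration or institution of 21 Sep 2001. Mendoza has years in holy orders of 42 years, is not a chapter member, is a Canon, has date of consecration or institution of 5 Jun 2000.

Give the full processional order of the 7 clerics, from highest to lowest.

By date of consecration or institution (later first): Adeyemi (25 Sep 2006); then Yilmaz (20 May 2005); then Harlow, Kapoor, Dimitriou and Marino (each 21 Sep 2001); then Mendoza (5 Jun 2000).
Harlow, Kapoor, Dimitriou and Marino all have years in holy orders 22 years, so the next rule applies.
Among Harlow, Kapoor, Dimitriou and Marino, a member of the cathedral chapter before not a chapter member: Harlow and Kapoor (a member of the cathedral chapter) before Dimitriou and Marino (not a chapter member).
Harlow and Kapoor are each Dean, so the next rule applies.
Among Harlow and Kapoor, alphabetically by surname: Harlow before Kapoor.
Dimitriou and Marino are each Canon, so the next rule applies.
Among Dimitriou and Marino, alphabetically by surname: Dimitriou before Marino.
Full order: Adeyemi, Yilmaz, Harlow, Kapoor, Dimitriou, Marino, Mendoza.

Adeyemi, Yilmaz, Harlow, Kapoor, Dimitriou, Marino, Mendoza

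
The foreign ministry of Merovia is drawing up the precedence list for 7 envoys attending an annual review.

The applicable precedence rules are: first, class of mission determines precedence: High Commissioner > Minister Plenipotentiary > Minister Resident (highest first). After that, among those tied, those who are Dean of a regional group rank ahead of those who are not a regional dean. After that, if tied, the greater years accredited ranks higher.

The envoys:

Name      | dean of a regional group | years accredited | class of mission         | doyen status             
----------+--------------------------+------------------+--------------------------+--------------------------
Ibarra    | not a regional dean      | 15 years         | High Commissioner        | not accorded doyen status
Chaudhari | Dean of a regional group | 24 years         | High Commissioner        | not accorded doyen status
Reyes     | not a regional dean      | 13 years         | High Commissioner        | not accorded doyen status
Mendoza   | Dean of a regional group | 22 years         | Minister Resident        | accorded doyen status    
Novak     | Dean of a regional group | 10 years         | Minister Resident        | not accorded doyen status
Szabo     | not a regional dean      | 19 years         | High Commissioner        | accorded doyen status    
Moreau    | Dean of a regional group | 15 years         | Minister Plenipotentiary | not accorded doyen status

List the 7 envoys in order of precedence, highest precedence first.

By class of mission: Chaudhari, Szabo, Ibarra and Reyes (High Commissioner); then Moreau (Minister Plenipotentiary); then Mendoza and Novak (Minister Resident).
Among Chaudhari, Szabo, Ibarra and Reyes, Dean of a regional group before not a regional dean: Chaudhari (Dean of a regional group) before Szabo, Ibarra and Reyes (not a regional dean).
Among Szabo, Ibarra and Reyes, by years accredited (higher first): Szabo (19 years) before Ibarra (15 years) before Reyes (13 years).
Mendoza and Novak are each Dean of a regional group, so the next rule applies.
Among Mendoza and Novak, by years accredited (higher first): Mendoza (22 years) before Novak (10 years).
Full order: Chaudhari, Szabo, Ibarra, Reyes, Moreau, Mendoza, Novak.

Chaudhari, Szabo, Ibarra, Reyes, Moreau, Mendoza, Novak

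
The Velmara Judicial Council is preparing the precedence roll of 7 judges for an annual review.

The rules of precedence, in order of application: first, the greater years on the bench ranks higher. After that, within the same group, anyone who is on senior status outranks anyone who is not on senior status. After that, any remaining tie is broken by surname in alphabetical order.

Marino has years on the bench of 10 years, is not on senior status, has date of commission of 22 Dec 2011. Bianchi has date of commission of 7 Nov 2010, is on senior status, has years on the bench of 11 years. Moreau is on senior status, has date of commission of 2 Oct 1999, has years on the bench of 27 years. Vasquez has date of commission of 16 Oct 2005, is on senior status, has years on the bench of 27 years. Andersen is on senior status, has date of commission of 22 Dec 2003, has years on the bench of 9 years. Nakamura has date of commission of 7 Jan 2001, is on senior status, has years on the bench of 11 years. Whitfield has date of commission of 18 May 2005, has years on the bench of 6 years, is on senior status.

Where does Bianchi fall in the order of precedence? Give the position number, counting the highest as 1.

3

By years on the bench (higher first): Moreau and Vasquez (both 27 years); then Bianchi and Nakamura (both 11 years); then Marino (10 years); then Andersen (9 years); then Whitfield (6 years).
Moreau and Vasquez are each on senior status, so the next rule applies.
Among Moreau and Vasquez, alphabetically by surname: Moreau before Vasquez.
Bianchi and Nakamura are each on senior status, so the next rule applies.
Among Bianchi and Nakamura, alphabetically by surname: Bianchi before Nakamura.
Order: Moreau, Vasquez, Bianchi, Nakamura, Marino, Andersen, Whitfield. So position 3.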